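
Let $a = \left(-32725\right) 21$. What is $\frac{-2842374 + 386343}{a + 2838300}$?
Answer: $- \frac{19039}{16675} \approx -1.1418$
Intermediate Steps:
$a = -687225$
$\frac{-2842374 + 386343}{a + 2838300} = \frac{-2842374 + 386343}{-687225 + 2838300} = - \frac{2456031}{2151075} = \left(-2456031\right) \frac{1}{2151075} = - \frac{19039}{16675}$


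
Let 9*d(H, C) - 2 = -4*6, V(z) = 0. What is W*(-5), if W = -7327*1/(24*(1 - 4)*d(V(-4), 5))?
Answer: 36635/176 ≈ 208.15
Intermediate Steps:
d(H, C) = -22/9 (d(H, C) = 2/9 + (-4*6)/9 = 2/9 + (⅑)*(-24) = 2/9 - 8/3 = -22/9)
W = -7327/176 (W = -7327*(-3/(176*(1 - 4))) = -7327/((-176*(-3)/3)) = -7327/((-176/9*(-9))) = -7327/176 ≈ -41.631)
W*(-5) = -7327/176*(-5) = 36635/176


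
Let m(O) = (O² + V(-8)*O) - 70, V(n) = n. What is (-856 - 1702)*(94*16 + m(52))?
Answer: -9520876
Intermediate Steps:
m(O) = -70 + O² - 8*O (m(O) = (O² - 8*O) - 70 = -70 + O² - 8*O)
(-856 - 1702)*(94*16 + m(52)) = (-856 - 1702)*(94*16 + (-70 + 52² - 8*52)) = -2558*(1504 + (-70 + 2704 - 416)) = -2558*(1504 + 2218) = -2558*3722 = -9520876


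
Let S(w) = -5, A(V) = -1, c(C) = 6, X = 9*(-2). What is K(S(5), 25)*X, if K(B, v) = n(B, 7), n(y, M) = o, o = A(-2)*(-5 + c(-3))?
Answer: 18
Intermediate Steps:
X = -18
o = -1 (o = -(-5 + 6) = -1*1 = -1)
n(y, M) = -1
K(B, v) = -1
K(S(5), 25)*X = -1*(-18) = 18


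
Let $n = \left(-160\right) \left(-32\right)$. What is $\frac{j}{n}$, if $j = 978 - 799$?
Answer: $\frac{179}{5120} \approx 0.034961$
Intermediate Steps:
$n = 5120$
$j = 179$
$\frac{j}{n} = \frac{179}{5120}$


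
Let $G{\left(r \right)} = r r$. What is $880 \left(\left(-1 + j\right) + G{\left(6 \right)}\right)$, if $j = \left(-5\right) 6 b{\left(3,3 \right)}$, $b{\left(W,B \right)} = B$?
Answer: $-48400$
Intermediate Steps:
$G{\left(r \right)} = r^{2}$
$j = -90$ ($j = \left(-5\right) 6 \cdot 3 = \left(-30\right) 3 = -90$)
$880 \left(\left(-1 + j\right) + G{\left(6 \right)}\right) = 880 \left(\left(-1 - 90\right) + 6^{2}\right) = 880 \left(-91 + 36\right) = 880 \left(-55\right) = -48400$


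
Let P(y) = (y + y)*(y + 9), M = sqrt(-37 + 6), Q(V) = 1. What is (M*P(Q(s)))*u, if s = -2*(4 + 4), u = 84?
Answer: 1680*I*sqrt(31) ≈ 9353.8*I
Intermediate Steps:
s = -16 (s = -2*8 = -16)
M = I*sqrt(31) (M = sqrt(-31) = I*sqrt(31) ≈ 5.5678*I)
P(y) = 2*y*(9 + y) (P(y) = (2*y)*(9 + y) = 2*y*(9 + y))
(M*P(Q(s)))*u = ((I*sqrt(31))*(2*1*(9 + 1)))*84 = ((I*sqrt(31))*(2*1*10))*84 = ((I*sqrt(31))*20)*84 = (20*I*sqrt(31))*84 = 1680*I*sqrt(31)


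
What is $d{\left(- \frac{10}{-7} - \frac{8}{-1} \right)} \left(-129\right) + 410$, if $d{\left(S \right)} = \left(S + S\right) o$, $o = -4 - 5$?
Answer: $\frac{156122}{7} \approx 22303.0$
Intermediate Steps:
$o = -9$ ($o = -4 - 5 = -9$)
$d{\left(S \right)} = - 18 S$ ($d{\left(S \right)} = \left(S + S\right) \left(-9\right) = 2 S \left(-9\right) = - 18 S$)
$d{\left(- \frac{10}{-7} - \frac{8}{-1} \right)} \left(-129\right) + 410 = - 18 \left(- \frac{10}{-7} - \frac{8}{-1}\right) \left(-129\right) + 410 = - 18 \left(\left(-10\right) \left(- \frac{1}{7}\right) - -8\right) \left(-129\right) + 410 = - 18 \left(\frac{10}{7} + 8\right) \left(-129\right) + 410 = \left(-18\right) \frac{66}{7} \left(-129\right) + 410 = \left(- \frac{1188}{7}\right) \left(-129\right) + 410 = \frac{153252}{7} + 410 = \frac{156122}{7}$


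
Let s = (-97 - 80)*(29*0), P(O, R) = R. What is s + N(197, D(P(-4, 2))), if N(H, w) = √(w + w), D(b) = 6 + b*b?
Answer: 2*√5 ≈ 4.4721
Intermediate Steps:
s = 0 (s = -177*0 = 0)
D(b) = 6 + b²
N(H, w) = √2*√w (N(H, w) = √(2*w) = √2*√w)
s + N(197, D(P(-4, 2))) = 0 + √2*√(6 + 2²) = 0 + √2*√(6 + 4) = 0 + √2*√10 = 0 + 2*√5 = 2*√5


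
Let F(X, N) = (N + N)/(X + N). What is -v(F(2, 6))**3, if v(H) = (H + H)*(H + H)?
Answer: -729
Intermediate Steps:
F(X, N) = 2*N/(N + X) (F(X, N) = (2*N)/(N + X) = 2*N/(N + X))
v(H) = 4*H**2 (v(H) = (2*H)*(2*H) = 4*H**2)
-v(F(2, 6))**3 = -(4*(2*6/(6 + 2))**2)**3 = -(4*(2*6/8)**2)**3 = -(4*(2*6*(1/8))**2)**3 = -(4*(3/2)**2)**3 = -(4*(9/4))**3 = -1*9**3 = -1*729 = -729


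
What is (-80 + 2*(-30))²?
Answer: 19600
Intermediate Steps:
(-80 + 2*(-30))² = (-80 - 60)² = (-140)² = 19600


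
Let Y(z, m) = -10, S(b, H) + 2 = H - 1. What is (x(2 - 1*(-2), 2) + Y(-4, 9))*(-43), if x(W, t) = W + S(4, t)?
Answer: 301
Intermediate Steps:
S(b, H) = -3 + H (S(b, H) = -2 + (H - 1) = -2 + (-1 + H) = -3 + H)
x(W, t) = -3 + W + t (x(W, t) = W + (-3 + t) = -3 + W + t)
(x(2 - 1*(-2), 2) + Y(-4, 9))*(-43) = ((-3 + (2 - 1*(-2)) + 2) - 10)*(-43) = ((-3 + (2 + 2) + 2) - 10)*(-43) = ((-3 + 4 + 2) - 10)*(-43) = (3 - 10)*(-43) = -7*(-43) = 301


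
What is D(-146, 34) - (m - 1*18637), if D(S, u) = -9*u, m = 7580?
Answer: 10751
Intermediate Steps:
D(-146, 34) - (m - 1*18637) = -9*34 - (7580 - 1*18637) = -306 - (7580 - 18637) = -306 - 1*(-11057) = -306 + 11057 = 10751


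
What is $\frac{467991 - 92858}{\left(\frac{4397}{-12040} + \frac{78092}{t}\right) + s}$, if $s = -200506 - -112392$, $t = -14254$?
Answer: $- \frac{32189817607640}{7561482726379} \approx -4.2571$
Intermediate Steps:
$s = -88114$ ($s = -200506 + 112392 = -88114$)
$\frac{467991 - 92858}{\left(\frac{4397}{-12040} + \frac{78092}{t}\right) + s} = \frac{467991 - 92858}{\left(\frac{4397}{-12040} + \frac{78092}{-14254}\right) - 88114} = \frac{375133}{\left(4397 \left(- \frac{1}{12040}\right) + 78092 \left(- \frac{1}{14254}\right)\right) - 88114} = \frac{375133}{\left(- \frac{4397}{12040} - \frac{39046}{7127}\right) - 88114} = \frac{375133}{- \frac{501451259}{85809080} - 88114} = \frac{375133}{- \frac{7561482726379}{85809080}} = 375133 \left(- \frac{85809080}{7561482726379}\right) = - \frac{32189817607640}{7561482726379}$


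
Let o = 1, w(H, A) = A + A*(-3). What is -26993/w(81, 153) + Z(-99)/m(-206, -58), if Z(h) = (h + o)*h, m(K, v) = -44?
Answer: -20240/153 ≈ -132.29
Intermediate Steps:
w(H, A) = -2*A (w(H, A) = A - 3*A = -2*A)
Z(h) = h*(1 + h) (Z(h) = (h + 1)*h = (1 + h)*h = h*(1 + h))
-26993/w(81, 153) + Z(-99)/m(-206, -58) = -26993/((-2*153)) - 99*(1 - 99)/(-44) = -26993/(-306) - 99*(-98)*(-1/44) = -26993*(-1/306) + 9702*(-1/44) = 26993/306 - 441/2 = -20240/153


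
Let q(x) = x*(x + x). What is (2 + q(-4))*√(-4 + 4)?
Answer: 0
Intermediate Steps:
q(x) = 2*x² (q(x) = x*(2*x) = 2*x²)
(2 + q(-4))*√(-4 + 4) = (2 + 2*(-4)²)*√(-4 + 4) = (2 + 2*16)*√0 = (2 + 32)*0 = 34*0 = 0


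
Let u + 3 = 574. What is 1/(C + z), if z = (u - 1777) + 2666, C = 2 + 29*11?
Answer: 1/1781 ≈ 0.00056148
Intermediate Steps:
u = 571 (u = -3 + 574 = 571)
C = 321 (C = 2 + 319 = 321)
z = 1460 (z = (571 - 1777) + 2666 = -1206 + 2666 = 1460)
1/(C + z) = 1/(321 + 1460) = 1/1781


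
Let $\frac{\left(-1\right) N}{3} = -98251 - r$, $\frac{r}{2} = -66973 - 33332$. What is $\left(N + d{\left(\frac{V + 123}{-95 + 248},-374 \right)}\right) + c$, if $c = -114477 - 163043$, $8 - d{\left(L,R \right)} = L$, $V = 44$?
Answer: $- \frac{89442284}{153} \approx -5.8459 \cdot 10^{5}$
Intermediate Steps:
$r = -200610$ ($r = 2 \left(-66973 - 33332\right) = 2 \left(-100305\right) = -200610$)
$d{\left(L,R \right)} = 8 - L$
$c = -277520$
$N = -307077$ ($N = - 3 \left(-98251 - -200610\right) = - 3 \left(-98251 + 200610\right) = \left(-3\right) 102359 = -307077$)
$\left(N + d{\left(\frac{V + 123}{-95 + 248},-374 \right)}\right) + c = \left(-307077 + \left(8 - \frac{44 + 123}{-95 + 248}\right)\right) - 277520 = \left(-307077 + \left(8 - \frac{167}{153}\right)\right) - 277520 = \left(-307077 + \frac{1057}{153}\right) - 277520 = - \frac{46981724}{153} - 277520 = - \frac{89442284}{153}$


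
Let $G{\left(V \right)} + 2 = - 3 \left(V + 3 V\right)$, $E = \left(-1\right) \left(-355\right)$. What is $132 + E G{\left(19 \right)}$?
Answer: $-81518$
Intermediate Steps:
$E = 355$
$G{\left(V \right)} = -2 - 12 V$ ($G{\left(V \right)} = -2 - 3 \left(V + 3 V\right) = -2 - 3 \cdot 4 V = -2 - 12 V$)
$132 + E G{\left(19 \right)} = 132 + 355 \left(-2 - 228\right) = 132 + 355 \left(-230\right) = 132 - 81650 = -81518$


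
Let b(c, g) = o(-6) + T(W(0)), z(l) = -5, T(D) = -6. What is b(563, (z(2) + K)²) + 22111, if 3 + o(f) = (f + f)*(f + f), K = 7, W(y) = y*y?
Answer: 22246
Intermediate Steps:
W(y) = y²
o(f) = -3 + 4*f² (o(f) = -3 + (f + f)*(f + f) = -3 + (2*f)*(2*f) = -3 + 4*f²)
b(c, g) = 135 (b(c, g) = (-3 + 4*(-6)²) - 6 = (-3 + 4*36) - 6 = (-3 + 144) - 6 = 141 - 6 = 135)
b(563, (z(2) + K)²) + 22111 = 135 + 22111 = 22246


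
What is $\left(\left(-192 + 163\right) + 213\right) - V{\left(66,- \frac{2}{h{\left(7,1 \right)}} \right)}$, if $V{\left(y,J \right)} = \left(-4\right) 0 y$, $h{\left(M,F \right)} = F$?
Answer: $184$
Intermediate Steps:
$V{\left(y,J \right)} = 0$ ($V{\left(y,J \right)} = 0 y = 0$)
$\left(\left(-192 + 163\right) + 213\right) - V{\left(66,- \frac{2}{h{\left(7,1 \right)}} \right)} = \left(\left(-192 + 163\right) + 213\right) - 0 = \left(-29 + 213\right) + 0 = 184 + 0 = 184$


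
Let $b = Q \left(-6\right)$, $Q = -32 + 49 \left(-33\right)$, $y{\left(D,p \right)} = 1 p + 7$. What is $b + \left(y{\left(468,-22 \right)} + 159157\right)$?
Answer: $169036$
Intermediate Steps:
$y{\left(D,p \right)} = 7 + p$ ($y{\left(D,p \right)} = p + 7 = 7 + p$)
$Q = -1649$ ($Q = -32 - 1617 = -1649$)
$b = 9894$ ($b = \left(-1649\right) \left(-6\right) = 9894$)
$b + \left(y{\left(468,-22 \right)} + 159157\right) = 9894 + \left(\left(7 - 22\right) + 159157\right) = 9894 + \left(-15 + 159157\right) = 9894 + 159142 = 169036$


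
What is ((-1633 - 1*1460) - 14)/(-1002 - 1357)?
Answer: 3107/2359 ≈ 1.3171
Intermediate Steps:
((-1633 - 1*1460) - 14)/(-1002 - 1357) = ((-1633 - 1460) - 14)/(-2359) = (-3093 - 14)*(-1/2359) = -3107*(-1/2359) = 3107/2359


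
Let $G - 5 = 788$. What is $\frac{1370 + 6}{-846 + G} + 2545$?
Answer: $\frac{133509}{53} \approx 2519.0$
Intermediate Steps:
$G = 793$ ($G = 5 + 788 = 793$)
$\frac{1370 + 6}{-846 + G} + 2545 = \frac{1370 + 6}{-846 + 793} + 2545 = \frac{1376}{-53} + 2545 = 1376 \left(- \frac{1}{53}\right) + 2545 = - \frac{1376}{53} + 2545 = \frac{133509}{53}$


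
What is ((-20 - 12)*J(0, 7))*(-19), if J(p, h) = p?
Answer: 0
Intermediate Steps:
((-20 - 12)*J(0, 7))*(-19) = ((-20 - 12)*0)*(-19) = -32*0*(-19) = 0*(-19) = 0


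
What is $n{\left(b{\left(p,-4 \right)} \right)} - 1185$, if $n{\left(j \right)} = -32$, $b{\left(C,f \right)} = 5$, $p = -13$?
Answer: $-1217$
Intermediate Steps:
$n{\left(b{\left(p,-4 \right)} \right)} - 1185 = -32 - 1185 = -1217$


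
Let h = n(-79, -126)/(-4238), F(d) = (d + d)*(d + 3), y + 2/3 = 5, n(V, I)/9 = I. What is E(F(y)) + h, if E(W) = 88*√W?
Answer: 567/2119 + 176*√143/3 ≈ 701.82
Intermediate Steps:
n(V, I) = 9*I
y = 13/3 (y = -⅔ + 5 = 13/3 ≈ 4.3333)
F(d) = 2*d*(3 + d) (F(d) = (2*d)*(3 + d) = 2*d*(3 + d))
h = 567/2119 (h = (9*(-126))/(-4238) = -1134*(-1/4238) = 567/2119 ≈ 0.26758)
E(F(y)) + h = 88*√(2*(13/3)*(3 + 13/3)) + 567/2119 = 88*√(2*(13/3)*(22/3)) + 567/2119 = 88*√(572/9) + 567/2119 = 88*(2*√143/3) + 567/2119 = 176*√143/3 + 567/2119 = 567/2119 + 176*√143/3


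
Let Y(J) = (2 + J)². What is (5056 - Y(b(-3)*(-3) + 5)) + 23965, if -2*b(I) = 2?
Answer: 28921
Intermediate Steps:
b(I) = -1 (b(I) = -½*2 = -1)
(5056 - Y(b(-3)*(-3) + 5)) + 23965 = (5056 - (2 + (-1*(-3) + 5))²) + 23965 = (5056 - (2 + (3 + 5))²) + 23965 = (5056 - (2 + 8)²) + 23965 = (5056 - 1*10²) + 23965 = (5056 - 1*100) + 23965 = (5056 - 100) + 23965 = 4956 + 23965 = 28921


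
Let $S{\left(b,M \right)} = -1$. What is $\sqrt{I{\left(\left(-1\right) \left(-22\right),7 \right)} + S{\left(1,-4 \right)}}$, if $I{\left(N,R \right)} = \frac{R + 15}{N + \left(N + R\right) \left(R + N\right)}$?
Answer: $\frac{29 i \sqrt{863}}{863} \approx 0.98717 i$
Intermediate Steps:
$I{\left(N,R \right)} = \frac{15 + R}{N + \left(N + R\right)^{2}}$ ($I{\left(N,R \right)} = \frac{15 + R}{N + \left(N + R\right) \left(N + R\right)} = \frac{15 + R}{N + \left(N + R\right)^{2}}$)
$\sqrt{I{\left(\left(-1\right) \left(-22\right),7 \right)} + S{\left(1,-4 \right)}} = \sqrt{\frac{15 + 7}{\left(-1\right) \left(-22\right) + \left(\left(-1\right) \left(-22\right) + 7\right)^{2}} - 1} = \sqrt{\frac{1}{22 + \left(22 + 7\right)^{2}} \cdot 22 - 1} = \sqrt{\frac{1}{22 + 29^{2}} \cdot 22 - 1} = \sqrt{\frac{1}{22 + 841} \cdot 22 - 1} = \sqrt{\frac{1}{863} \cdot 22 - 1} = \sqrt{\frac{22}{863} - 1} = \sqrt{- \frac{841}{863}} = \frac{29 i \sqrt{863}}{863}$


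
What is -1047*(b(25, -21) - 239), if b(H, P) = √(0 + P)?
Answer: 250233 - 1047*I*√21 ≈ 2.5023e+5 - 4798.0*I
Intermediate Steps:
b(H, P) = √P
-1047*(b(25, -21) - 239) = -1047*(√(-21) - 239) = -1047*(I*√21 - 239) = -1047*(-239 + I*√21) = 250233 - 1047*I*√21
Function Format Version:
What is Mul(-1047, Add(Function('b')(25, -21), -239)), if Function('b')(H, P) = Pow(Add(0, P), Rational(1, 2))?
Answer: Add(250233, Mul(-1047, I, Pow(21, Rational(1, 2)))) ≈ Add(2.5023e+5, Mul(-4798.0, I))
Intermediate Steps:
Function('b')(H, P) = Pow(P, Rational(1, 2))
Mul(-1047, Add(Function('b')(25, -21), -239)) = Mul(-1047, Add(Pow(-21, Rational(1, 2)), -239)) = Mul(-1047, Add(Mul(I, Pow(21, Rational(1, 2))), -239)) = Mul(-1047, Add(-239, Mul(I, Pow(21, Rational(1, 2))))) = Add(250233, Mul(-1047, I, Pow(21, Rational(1, 2))))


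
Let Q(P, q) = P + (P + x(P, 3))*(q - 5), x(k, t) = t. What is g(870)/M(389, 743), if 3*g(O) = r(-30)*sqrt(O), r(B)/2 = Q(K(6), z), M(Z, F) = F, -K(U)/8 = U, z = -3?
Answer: 208*sqrt(870)/743 ≈ 8.2572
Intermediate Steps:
K(U) = -8*U
Q(P, q) = P + (-5 + q)*(3 + P) (Q(P, q) = P + (P + 3)*(q - 5) = P + (3 + P)*(-5 + q) = P + (-5 + q)*(3 + P))
r(B) = 624 (r(B) = 2*(-15 - (-32)*6 + 3*(-3) - 8*6*(-3)) = 2*(-15 - 4*(-48) - 9 - 48*(-3)) = 2*(-15 + 192 - 9 + 144) = 2*312 = 624)
g(O) = 208*sqrt(O) (g(O) = (624*sqrt(O))/3 = 208*sqrt(O))
g(870)/M(389, 743) = (208*sqrt(870))/743 = (208*sqrt(870))*(1/743) = 208*sqrt(870)/743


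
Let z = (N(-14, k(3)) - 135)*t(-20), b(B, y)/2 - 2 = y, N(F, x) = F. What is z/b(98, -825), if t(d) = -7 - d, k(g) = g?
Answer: 1937/1646 ≈ 1.1768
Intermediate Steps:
b(B, y) = 4 + 2*y
z = -1937 (z = (-14 - 135)*(-7 - 1*(-20)) = -149*(-7 + 20) = -149*13 = -1937)
z/b(98, -825) = -1937/(4 + 2*(-825)) = -1937/(4 - 1650) = -1937/(-1646) = -1937*(-1/1646) = 1937/1646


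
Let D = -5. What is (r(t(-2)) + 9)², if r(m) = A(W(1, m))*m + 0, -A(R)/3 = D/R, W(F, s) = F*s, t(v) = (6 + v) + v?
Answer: 576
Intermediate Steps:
t(v) = 6 + 2*v
A(R) = 15/R (A(R) = -(-15)/R = 15/R)
r(m) = 15 (r(m) = (15/((1*m)))*m + 0 = (15/m)*m + 0 = 15 + 0 = 15)
(r(t(-2)) + 9)² = (15 + 9)² = 24² = 576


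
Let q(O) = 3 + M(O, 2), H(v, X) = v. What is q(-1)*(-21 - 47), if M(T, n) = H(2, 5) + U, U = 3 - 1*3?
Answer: -340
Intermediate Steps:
U = 0 (U = 3 - 3 = 0)
M(T, n) = 2 (M(T, n) = 2 + 0 = 2)
q(O) = 5 (q(O) = 3 + 2 = 5)
q(-1)*(-21 - 47) = 5*(-21 - 47) = 5*(-68) = -340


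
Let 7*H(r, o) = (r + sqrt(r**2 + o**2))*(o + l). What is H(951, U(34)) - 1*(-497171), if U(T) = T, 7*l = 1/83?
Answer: 2040781462/4067 + 19755*sqrt(905557)/4067 ≈ 5.0641e+5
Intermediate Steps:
l = 1/581 (l = (1/7)/83 = (1/7)*(1/83) = 1/581 ≈ 0.0017212)
H(r, o) = (1/581 + o)*(r + sqrt(o**2 + r**2))/7 (H(r, o) = ((r + sqrt(r**2 + o**2))*(o + 1/581))/7 = ((r + sqrt(o**2 + r**2))*(1/581 + o))/7 = ((1/581 + o)*(r + sqrt(o**2 + r**2)))/7 = (1/581 + o)*(r + sqrt(o**2 + r**2))/7)
H(951, U(34)) - 1*(-497171) = ((1/4067)*951 + sqrt(34**2 + 951**2)/4067 + (1/7)*34*951 + (1/7)*34*sqrt(34**2 + 951**2)) - 1*(-497171) = (951/4067 + sqrt(1156 + 904401)/4067 + 32334/7 + (1/7)*34*sqrt(1156 + 904401)) + 497171 = (951/4067 + sqrt(905557)/4067 + 32334/7 + (1/7)*34*sqrt(905557)) + 497171 = (951/4067 + sqrt(905557)/4067 + 32334/7 + 34*sqrt(905557)/7) + 497171 = (18787005/4067 + 19755*sqrt(905557)/4067) + 497171 = 2040781462/4067 + 19755*sqrt(905557)/4067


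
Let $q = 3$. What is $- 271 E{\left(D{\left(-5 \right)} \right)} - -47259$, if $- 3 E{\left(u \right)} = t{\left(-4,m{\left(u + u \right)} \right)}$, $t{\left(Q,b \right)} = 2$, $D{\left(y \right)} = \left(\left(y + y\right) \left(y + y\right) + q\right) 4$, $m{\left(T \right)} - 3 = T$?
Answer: $\frac{142319}{3} \approx 47440.0$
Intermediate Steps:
$m{\left(T \right)} = 3 + T$
$D{\left(y \right)} = 12 + 16 y^{2}$ ($D{\left(y \right)} = \left(\left(y + y\right) \left(y + y\right) + 3\right) 4 = \left(2 y 2 y + 3\right) 4 = \left(4 y^{2} + 3\right) 4 = \left(3 + 4 y^{2}\right) 4 = 12 + 16 y^{2}$)
$E{\left(u \right)} = - \frac{2}{3}$ ($E{\left(u \right)} = \left(- \frac{1}{3}\right) 2 = - \frac{2}{3}$)
$- 271 E{\left(D{\left(-5 \right)} \right)} - -47259 = \left(-271\right) \left(- \frac{2}{3}\right) - -47259 = \frac{542}{3} + 47259 = \frac{142319}{3}$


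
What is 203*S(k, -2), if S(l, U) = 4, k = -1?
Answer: 812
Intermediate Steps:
203*S(k, -2) = 203*4 = 812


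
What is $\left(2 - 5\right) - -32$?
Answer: $29$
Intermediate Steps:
$\left(2 - 5\right) - -32 = \left(2 - 5\right) + 32 = -3 + 32 = 29$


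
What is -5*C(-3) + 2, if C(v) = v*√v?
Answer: 2 + 15*I*√3 ≈ 2.0 + 25.981*I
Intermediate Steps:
C(v) = v^(3/2)
-5*C(-3) + 2 = -(-15)*I*√3 + 2 = 15*I*√3 + 2 = 2 + 15*I*√3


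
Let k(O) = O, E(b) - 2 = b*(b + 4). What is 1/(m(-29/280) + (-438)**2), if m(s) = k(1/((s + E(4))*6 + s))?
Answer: 8131/1559883604 ≈ 5.2126e-6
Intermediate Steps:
E(b) = 2 + b*(4 + b) (E(b) = 2 + b*(b + 4) = 2 + b*(4 + b))
m(s) = 1/(204 + 7*s) (m(s) = 1/((s + (2 + 4**2 + 4*4))*6 + s) = 1/((s + (2 + 16 + 16))*6 + s) = 1/((s + 34)*6 + s) = 1/((34 + s)*6 + s) = 1/((204 + 6*s) + s) = 1/(204 + 7*s))
1/(m(-29/280) + (-438)**2) = 1/(1/(204 + 7*(-29/280)) + (-438)**2) = 1/(1/(204 + 7*(-29*1/280)) + 191844) = 1/(1/(204 + 7*(-29/280)) + 191844) = 1/(1/(204 - 29/40) + 191844) = 1/(1/(8131/40) + 191844) = 1/(40/8131 + 191844) = 1/(1559883604/8131) = 8131/1559883604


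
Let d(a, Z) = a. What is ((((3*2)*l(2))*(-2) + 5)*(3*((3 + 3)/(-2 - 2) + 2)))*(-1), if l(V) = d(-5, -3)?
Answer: -195/2 ≈ -97.500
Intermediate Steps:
l(V) = -5
((((3*2)*l(2))*(-2) + 5)*(3*((3 + 3)/(-2 - 2) + 2)))*(-1) = ((((3*2)*(-5))*(-2) + 5)*(3*((3 + 3)/(-2 - 2) + 2)))*(-1) = (((6*(-5))*(-2) + 5)*(3*(6/(-4) + 2)))*(-1) = ((-30*(-2) + 5)*(3*(6*(-¼) + 2)))*(-1) = ((60 + 5)*(3*(-3/2 + 2)))*(-1) = (65*(3*(½)))*(-1) = (65*(3/2))*(-1) = (195/2)*(-1) = -195/2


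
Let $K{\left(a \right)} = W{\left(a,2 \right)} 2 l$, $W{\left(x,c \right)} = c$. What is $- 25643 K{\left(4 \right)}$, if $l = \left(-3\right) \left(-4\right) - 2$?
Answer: $-1025720$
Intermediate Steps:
$l = 10$ ($l = 12 - 2 = 10$)
$K{\left(a \right)} = 40$ ($K{\left(a \right)} = 2 \cdot 2 \cdot 10 = 4 \cdot 10 = 40$)
$- 25643 K{\left(4 \right)} = \left(-25643\right) 40 = -1025720$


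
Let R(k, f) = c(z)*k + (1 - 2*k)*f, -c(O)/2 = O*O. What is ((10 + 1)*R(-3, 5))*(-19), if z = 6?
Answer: -52459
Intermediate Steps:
c(O) = -2*O**2 (c(O) = -2*O*O = -2*O**2)
R(k, f) = -72*k + f*(1 - 2*k) (R(k, f) = (-2*6**2)*k + (1 - 2*k)*f = (-2*36)*k + f*(1 - 2*k) = -72*k + f*(1 - 2*k))
((10 + 1)*R(-3, 5))*(-19) = ((10 + 1)*(5 - 72*(-3) - 2*5*(-3)))*(-19) = (11*(5 + 216 + 30))*(-19) = (11*251)*(-19) = 2761*(-19) = -52459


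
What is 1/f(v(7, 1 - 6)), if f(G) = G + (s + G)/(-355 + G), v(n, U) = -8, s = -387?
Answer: -363/2509 ≈ -0.14468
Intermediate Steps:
f(G) = G + (-387 + G)/(-355 + G)
1/f(v(7, 1 - 6)) = 1/((-387 + (-8)² - 354*(-8))/(-355 - 8)) = 1/((-387 + 64 + 2832)/(-363)) = 1/(-1/363*2509) = 1/(-2509/363) = -363/2509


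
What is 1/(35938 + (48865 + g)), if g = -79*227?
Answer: 1/66870 ≈ 1.4954e-5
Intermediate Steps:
g = -17933
1/(35938 + (48865 + g)) = 1/(35938 + (48865 - 17933)) = 1/(35938 + 30932) = 1/66870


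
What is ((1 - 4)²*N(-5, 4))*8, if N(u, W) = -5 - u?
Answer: 0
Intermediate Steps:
((1 - 4)²*N(-5, 4))*8 = ((1 - 4)²*(-5 - 1*(-5)))*8 = ((-3)²*(-5 + 5))*8 = (9*0)*8 = 0*8 = 0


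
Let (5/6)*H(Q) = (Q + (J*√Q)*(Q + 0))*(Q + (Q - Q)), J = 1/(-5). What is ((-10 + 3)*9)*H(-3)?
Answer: -3402/5 + 3402*I*√3/25 ≈ -680.4 + 235.7*I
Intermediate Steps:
J = -⅕ ≈ -0.20000
H(Q) = 6*Q*(Q - Q^(3/2)/5)/5 (H(Q) = 6*((Q + (-√Q/5)*(Q + 0))*(Q + (Q - Q)))/5 = 6*((Q + (-√Q/5)*Q)*(Q + 0))/5 = 6*((Q - Q^(3/2)/5)*Q)/5 = 6*(Q*(Q - Q^(3/2)/5))/5 = 6*Q*(Q - Q^(3/2)/5)/5)
((-10 + 3)*9)*H(-3) = ((-10 + 3)*9)*(-54*I*√3/25 + (6/5)*(-3)²) = (-7*9)*(-54*I*√3/25 + (6/5)*9) = -63*(-54*I*√3/25 + 54/5) = -63*(54/5 - 54*I*√3/25) = -3402/5 + 3402*I*√3/25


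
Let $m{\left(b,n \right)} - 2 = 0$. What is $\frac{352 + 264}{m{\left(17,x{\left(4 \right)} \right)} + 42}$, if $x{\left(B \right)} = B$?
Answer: $14$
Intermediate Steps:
$m{\left(b,n \right)} = 2$ ($m{\left(b,n \right)} = 2 + 0 = 2$)
$\frac{352 + 264}{m{\left(17,x{\left(4 \right)} \right)} + 42} = \frac{352 + 264}{2 + 42} = \frac{616}{44} = 616 \cdot \frac{1}{44} = 14$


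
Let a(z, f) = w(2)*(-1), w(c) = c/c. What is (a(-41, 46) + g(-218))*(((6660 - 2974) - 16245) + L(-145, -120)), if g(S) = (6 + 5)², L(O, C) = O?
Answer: -1524480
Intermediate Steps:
w(c) = 1
g(S) = 121 (g(S) = 11² = 121)
a(z, f) = -1 (a(z, f) = 1*(-1) = -1)
(a(-41, 46) + g(-218))*(((6660 - 2974) - 16245) + L(-145, -120)) = (-1 + 121)*(((6660 - 2974) - 16245) - 145) = 120*((3686 - 16245) - 145) = 120*(-12559 - 145) = 120*(-12704) = -1524480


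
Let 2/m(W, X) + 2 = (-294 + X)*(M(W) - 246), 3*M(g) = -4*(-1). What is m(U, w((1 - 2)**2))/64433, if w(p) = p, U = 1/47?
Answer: 3/6928351624 ≈ 4.3300e-10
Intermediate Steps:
M(g) = 4/3 (M(g) = (-4*(-1))/3 = (1/3)*4 = 4/3)
U = 1/47 ≈ 0.021277
m(W, X) = 2/(71930 - 734*X/3) (m(W, X) = 2/(-2 + (-294 + X)*(4/3 - 246)) = 2/(-2 + (-294 + X)*(-734/3)) = 2/(-2 + (71932 - 734*X/3)) = 2/(71930 - 734*X/3))
m(U, w((1 - 2)**2))/64433 = (3/(107895 - 367*(1 - 2)**2))/64433 = (3/(107895 - 367*(-1)**2))*(1/64433) = (3/(107895 - 367*1))*(1/64433) = (3/(107895 - 367))*(1/64433) = (3/107528)*(1/64433) = 3/6928351624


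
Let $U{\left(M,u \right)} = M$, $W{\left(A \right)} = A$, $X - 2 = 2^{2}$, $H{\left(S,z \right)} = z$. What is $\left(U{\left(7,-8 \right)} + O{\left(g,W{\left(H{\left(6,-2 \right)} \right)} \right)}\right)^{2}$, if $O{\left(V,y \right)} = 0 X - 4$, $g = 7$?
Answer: $9$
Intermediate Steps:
$X = 6$ ($X = 2 + 2^{2} = 2 + 4 = 6$)
$O{\left(V,y \right)} = -4$ ($O{\left(V,y \right)} = 0 \cdot 6 - 4 = 0 - 4 = -4$)
$\left(U{\left(7,-8 \right)} + O{\left(g,W{\left(H{\left(6,-2 \right)} \right)} \right)}\right)^{2} = \left(7 - 4\right)^{2} = 3^{2} = 9$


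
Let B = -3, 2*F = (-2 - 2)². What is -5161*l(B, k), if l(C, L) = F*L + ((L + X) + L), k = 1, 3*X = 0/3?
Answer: -51610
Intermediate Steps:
X = 0 (X = (0/3)/3 = (0*(⅓))/3 = (⅓)*0 = 0)
F = 8 (F = (-2 - 2)²/2 = (½)*(-4)² = (½)*16 = 8)
l(C, L) = 10*L (l(C, L) = 8*L + ((L + 0) + L) = 8*L + (L + L) = 8*L + 2*L = 10*L)
-5161*l(B, k) = -51610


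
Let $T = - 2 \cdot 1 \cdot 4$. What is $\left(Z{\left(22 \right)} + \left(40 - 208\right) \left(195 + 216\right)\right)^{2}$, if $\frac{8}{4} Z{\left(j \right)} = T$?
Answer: $4768178704$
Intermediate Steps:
$T = -8$ ($T = \left(-2\right) 4 = -8$)
$Z{\left(j \right)} = -4$ ($Z{\left(j \right)} = \frac{1}{2} \left(-8\right) = -4$)
$\left(Z{\left(22 \right)} + \left(40 - 208\right) \left(195 + 216\right)\right)^{2} = \left(-4 + \left(40 - 208\right) \left(195 + 216\right)\right)^{2} = \left(-4 - 69048\right)^{2} = \left(-69052\right)^{2} = 4768178704$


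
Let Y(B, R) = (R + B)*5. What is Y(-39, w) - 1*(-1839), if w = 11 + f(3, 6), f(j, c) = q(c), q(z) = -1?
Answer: 1694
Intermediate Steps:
f(j, c) = -1
w = 10 (w = 11 - 1 = 10)
Y(B, R) = 5*B + 5*R (Y(B, R) = (B + R)*5 = 5*B + 5*R)
Y(-39, w) - 1*(-1839) = (5*(-39) + 5*10) - 1*(-1839) = (-195 + 50) + 1839 = -145 + 1839 = 1694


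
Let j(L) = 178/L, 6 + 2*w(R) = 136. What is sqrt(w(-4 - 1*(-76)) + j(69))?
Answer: sqrt(321747)/69 ≈ 8.2207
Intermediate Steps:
w(R) = 65 (w(R) = -3 + (1/2)*136 = -3 + 68 = 65)
sqrt(w(-4 - 1*(-76)) + j(69)) = sqrt(65 + 178/69) = sqrt(4663/69) = sqrt(321747)/69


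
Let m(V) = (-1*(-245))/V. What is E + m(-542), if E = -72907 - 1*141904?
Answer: -116427807/542 ≈ -2.1481e+5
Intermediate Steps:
m(V) = 245/V
E = -214811 (E = -72907 - 141904 = -214811)
E + m(-542) = -214811 + 245/(-542) = -214811 + 245*(-1/542) = -214811 - 245/542 = -116427807/542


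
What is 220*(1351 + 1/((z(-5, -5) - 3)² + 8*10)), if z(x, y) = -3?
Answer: 8619435/29 ≈ 2.9722e+5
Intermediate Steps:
220*(1351 + 1/((z(-5, -5) - 3)² + 8*10)) = 220*(1351 + 1/((-3 - 3)² + 8*10)) = 220*(1351 + 1/((-6)² + 80)) = 220*(1351 + 1/(36 + 80)) = 220*(1351 + 1/116) = 220*(156717/116) = 8619435/29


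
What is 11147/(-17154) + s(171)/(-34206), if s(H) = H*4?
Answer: -65504603/97794954 ≈ -0.66982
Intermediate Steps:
s(H) = 4*H
11147/(-17154) + s(171)/(-34206) = 11147/(-17154) + (4*171)/(-34206) = 11147*(-1/17154) + 684*(-1/34206) = -11147/17154 - 114/5701 = -65504603/97794954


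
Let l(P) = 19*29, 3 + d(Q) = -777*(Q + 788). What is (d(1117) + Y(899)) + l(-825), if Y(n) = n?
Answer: -1478738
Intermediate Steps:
d(Q) = -612279 - 777*Q (d(Q) = -3 - 777*(Q + 788) = -3 - 777*(788 + Q) = -3 + (-612276 - 777*Q) = -612279 - 777*Q)
l(P) = 551
(d(1117) + Y(899)) + l(-825) = ((-612279 - 777*1117) + 899) + 551 = ((-612279 - 867909) + 899) + 551 = (-1480188 + 899) + 551 = -1479289 + 551 = -1478738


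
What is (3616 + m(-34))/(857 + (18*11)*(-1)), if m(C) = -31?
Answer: 3585/659 ≈ 5.4401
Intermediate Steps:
(3616 + m(-34))/(857 + (18*11)*(-1)) = (3616 - 31)/(857 + (18*11)*(-1)) = 3585/(857 + 198*(-1)) = 3585/(857 - 198) = 3585/659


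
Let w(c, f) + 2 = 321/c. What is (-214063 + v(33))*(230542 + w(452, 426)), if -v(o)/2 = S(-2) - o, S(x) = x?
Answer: -22299012383193/452 ≈ -4.9334e+10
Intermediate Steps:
w(c, f) = -2 + 321/c
v(o) = 4 + 2*o (v(o) = -2*(-2 - o) = 4 + 2*o)
(-214063 + v(33))*(230542 + w(452, 426)) = (-214063 + (4 + 2*33))*(230542 + (-2 + 321/452)) = (-214063 + (4 + 66))*(230542 + (-2 + 321*(1/452))) = (-214063 + 70)*(230542 + (-2 + 321/452)) = -213993*(230542 - 583/452) = -213993*104204401/452 = -22299012383193/452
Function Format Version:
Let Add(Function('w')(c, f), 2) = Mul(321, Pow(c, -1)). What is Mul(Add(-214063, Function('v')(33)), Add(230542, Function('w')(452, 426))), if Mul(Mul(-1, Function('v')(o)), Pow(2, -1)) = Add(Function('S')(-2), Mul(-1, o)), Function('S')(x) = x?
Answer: Rational(-22299012383193, 452) ≈ -4.9334e+10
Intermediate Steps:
Function('w')(c, f) = Add(-2, Mul(321, Pow(c, -1)))
Function('v')(o) = Add(4, Mul(2, o)) (Function('v')(o) = Mul(-2, Add(-2, Mul(-1, o))) = Add(4, Mul(2, o)))
Mul(Add(-214063, Function('v')(33)), Add(230542, Function('w')(452, 426))) = Mul(Add(-214063, Add(4, Mul(2, 33))), Add(230542, Add(-2, Mul(321, Pow(452, -1))))) = Mul(Add(-214063, Add(4, 66)), Add(230542, Add(-2, Mul(321, Rational(1, 452))))) = Mul(Add(-214063, 70), Add(230542, Add(-2, Rational(321, 452)))) = Mul(-213993, Add(230542, Rational(-583, 452))) = Mul(-213993, Rational(104204401, 452)) = Rational(-22299012383193, 452)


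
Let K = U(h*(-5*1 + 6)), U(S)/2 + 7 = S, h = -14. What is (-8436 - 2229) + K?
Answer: -10707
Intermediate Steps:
U(S) = -14 + 2*S
K = -42 (K = -14 + 2*(-14*(-5*1 + 6)) = -14 + 2*(-14*(-5 + 6)) = -14 + 2*(-14*1) = -14 + 2*(-14) = -14 - 28 = -42)
(-8436 - 2229) + K = (-8436 - 2229) - 42 = -10665 - 42 = -10707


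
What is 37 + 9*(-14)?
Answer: -89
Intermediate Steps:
37 + 9*(-14) = 37 - 126 = -89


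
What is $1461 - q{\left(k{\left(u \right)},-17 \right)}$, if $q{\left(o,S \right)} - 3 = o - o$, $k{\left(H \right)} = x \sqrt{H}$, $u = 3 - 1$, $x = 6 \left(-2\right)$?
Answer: $1458$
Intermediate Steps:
$x = -12$
$u = 2$
$k{\left(H \right)} = - 12 \sqrt{H}$
$q{\left(o,S \right)} = 3$ ($q{\left(o,S \right)} = 3 + \left(o - o\right) = 3 + 0 = 3$)
$1461 - q{\left(k{\left(u \right)},-17 \right)} = 1461 - 3 = 1458$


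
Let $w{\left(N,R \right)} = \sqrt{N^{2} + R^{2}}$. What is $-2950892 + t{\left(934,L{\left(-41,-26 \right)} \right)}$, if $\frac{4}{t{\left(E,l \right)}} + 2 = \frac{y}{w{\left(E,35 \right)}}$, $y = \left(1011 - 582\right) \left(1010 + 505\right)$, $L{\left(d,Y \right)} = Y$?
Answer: $- \frac{1246492220713793044}{422412009901} + \frac{2599740 \sqrt{873581}}{422412009901} \approx -2.9509 \cdot 10^{6}$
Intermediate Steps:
$y = 649935$ ($y = 429 \cdot 1515 = 649935$)
$t{\left(E,l \right)} = \frac{4}{-2 + \frac{649935}{\sqrt{1225 + E^{2}}}}$ ($t{\left(E,l \right)} = \frac{4}{-2 + \frac{649935}{\sqrt{E^{2} + 35^{2}}}} = \frac{4}{-2 + \frac{649935}{\sqrt{E^{2} + 1225}}} = \frac{4}{-2 + \frac{649935}{\sqrt{1225 + E^{2}}}}$)
$-2950892 + t{\left(934,L{\left(-41,-26 \right)} \right)} = -2950892 - \frac{4 \sqrt{1225 + 934^{2}}}{-649935 + 2 \sqrt{1225 + 934^{2}}} = -2950892 - \frac{4 \sqrt{1225 + 872356}}{-649935 + 2 \sqrt{1225 + 872356}} = -2950892 - \frac{4 \sqrt{873581}}{-649935 + 2 \sqrt{873581}}$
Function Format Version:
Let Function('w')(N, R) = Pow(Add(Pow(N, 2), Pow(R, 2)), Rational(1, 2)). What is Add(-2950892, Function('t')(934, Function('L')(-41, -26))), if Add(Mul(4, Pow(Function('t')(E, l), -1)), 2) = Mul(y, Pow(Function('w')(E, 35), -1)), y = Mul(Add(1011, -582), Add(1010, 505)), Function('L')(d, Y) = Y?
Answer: Add(Rational(-1246492220713793044, 422412009901), Mul(Rational(2599740, 422412009901), Pow(873581, Rational(1, 2)))) ≈ -2.9509e+6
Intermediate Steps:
y = 649935 (y = Mul(429, 1515) = 649935)
Function('t')(E, l) = Mul(4, Pow(Add(-2, Mul(649935, Pow(Add(1225, Pow(E, 2)), Rational(-1, 2)))), -1)) (Function('t')(E, l) = Mul(4, Pow(Add(-2, Mul(649935, Pow(Pow(Add(Pow(E, 2), Pow(35, 2)), Rational(1, 2)), -1))), -1)) = Mul(4, Pow(Add(-2, Mul(649935, Pow(Pow(Add(Pow(E, 2), 1225), Rational(1, 2)), -1))), -1)) = Mul(4, Pow(Add(-2, Mul(649935, Pow(Pow(Add(1225, Pow(E, 2)), Rational(1, 2)), -1))), -1)) = Mul(4, Pow(Add(-2, Mul(649935, Pow(Add(1225, Pow(E, 2)), Rational(-1, 2)))), -1)))
Add(-2950892, Function('t')(934, Function('L')(-41, -26))) = Add(-2950892, Mul(-4, Pow(Add(-649935, Mul(2, Pow(Add(1225, Pow(934, 2)), Rational(1, 2)))), -1), Pow(Add(1225, Pow(934, 2)), Rational(1, 2)))) = Add(-2950892, Mul(-4, Pow(Add(-649935, Mul(2, Pow(Add(1225, 872356), Rational(1, 2)))), -1), Pow(Add(1225, 872356), Rational(1, 2)))) = Add(-2950892, Mul(-4, Pow(Add(-649935, Mul(2, Pow(873581, Rational(1, 2)))), -1), Pow(873581, Rational(1, 2)))) = Add(-2950892, Mul(-4, Pow(873581, Rational(1, 2)), Pow(Add(-649935, Mul(2, Pow(873581, Rational(1, 2)))), -1)))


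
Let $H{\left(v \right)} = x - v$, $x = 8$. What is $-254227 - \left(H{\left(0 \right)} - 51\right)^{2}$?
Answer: $-256076$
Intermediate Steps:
$H{\left(v \right)} = 8 - v$
$-254227 - \left(H{\left(0 \right)} - 51\right)^{2} = -254227 - \left(\left(8 - 0\right) - 51\right)^{2} = -254227 - \left(\left(8 + 0\right) - 51\right)^{2} = -254227 - \left(8 - 51\right)^{2} = -254227 - \left(-43\right)^{2} = -254227 - 1849 = -256076$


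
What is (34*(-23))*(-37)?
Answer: 28934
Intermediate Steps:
(34*(-23))*(-37) = -782*(-37) = 28934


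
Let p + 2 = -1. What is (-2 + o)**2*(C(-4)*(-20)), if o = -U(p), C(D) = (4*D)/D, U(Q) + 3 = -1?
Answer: -320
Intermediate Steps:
p = -3 (p = -2 - 1 = -3)
U(Q) = -4 (U(Q) = -3 - 1 = -4)
C(D) = 4
o = 4 (o = -1*(-4) = 4)
(-2 + o)**2*(C(-4)*(-20)) = (-2 + 4)**2*(4*(-20)) = 2**2*(-80) = 4*(-80) = -320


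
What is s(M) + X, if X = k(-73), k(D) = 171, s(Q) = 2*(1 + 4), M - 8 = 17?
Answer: 181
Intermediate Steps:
M = 25 (M = 8 + 17 = 25)
s(Q) = 10 (s(Q) = 2*5 = 10)
X = 171
s(M) + X = 10 + 171 = 181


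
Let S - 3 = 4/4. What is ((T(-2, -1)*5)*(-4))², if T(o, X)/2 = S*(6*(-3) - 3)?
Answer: 11289600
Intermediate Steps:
S = 4 (S = 3 + 4/4 = 3 + 4*(¼) = 3 + 1 = 4)
T(o, X) = -168 (T(o, X) = 2*(4*(6*(-3) - 3)) = 2*(4*(-18 - 3)) = 2*(4*(-21)) = 2*(-84) = -168)
((T(-2, -1)*5)*(-4))² = (-168*5*(-4))² = (-840*(-4))² = 3360² = 11289600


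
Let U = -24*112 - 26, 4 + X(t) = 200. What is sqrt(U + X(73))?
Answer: I*sqrt(2518) ≈ 50.18*I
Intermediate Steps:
X(t) = 196 (X(t) = -4 + 200 = 196)
U = -2714 (U = -2688 - 26 = -2714)
sqrt(U + X(73)) = sqrt(-2714 + 196) = sqrt(-2518) = I*sqrt(2518)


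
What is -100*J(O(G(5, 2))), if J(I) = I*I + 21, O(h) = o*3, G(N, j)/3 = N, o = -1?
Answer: -3000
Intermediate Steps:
G(N, j) = 3*N
O(h) = -3 (O(h) = -1*3 = -3)
J(I) = 21 + I² (J(I) = I² + 21 = 21 + I²)
-100*J(O(G(5, 2))) = -100*(21 + (-3)²) = -100*(21 + 9) = -100*30 = -3000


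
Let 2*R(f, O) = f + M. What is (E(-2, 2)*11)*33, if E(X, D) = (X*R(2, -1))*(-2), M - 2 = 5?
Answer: 6534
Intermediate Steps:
M = 7 (M = 2 + 5 = 7)
R(f, O) = 7/2 + f/2 (R(f, O) = (f + 7)/2 = (7 + f)/2 = 7/2 + f/2)
E(X, D) = -9*X (E(X, D) = (X*(7/2 + (1/2)*2))*(-2) = (X*(7/2 + 1))*(-2) = (X*(9/2))*(-2) = (9*X/2)*(-2) = -9*X)
(E(-2, 2)*11)*33 = (-9*(-2)*11)*33 = (18*11)*33 = 198*33 = 6534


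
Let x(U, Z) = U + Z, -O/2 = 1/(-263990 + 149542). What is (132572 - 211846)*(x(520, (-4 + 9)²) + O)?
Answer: -1236162329597/28612 ≈ -4.3204e+7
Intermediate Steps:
O = 1/57224 (O = -2/(-263990 + 149542) = -2/(-114448) = -2*(-1/114448) = 1/57224 ≈ 1.7475e-5)
(132572 - 211846)*(x(520, (-4 + 9)²) + O) = (132572 - 211846)*((520 + (-4 + 9)²) + 1/57224) = -79274*((520 + 5²) + 1/57224) = -79274*((520 + 25) + 1/57224) = -79274*(545 + 1/57224) = -79274*31187081/57224 = -1236162329597/28612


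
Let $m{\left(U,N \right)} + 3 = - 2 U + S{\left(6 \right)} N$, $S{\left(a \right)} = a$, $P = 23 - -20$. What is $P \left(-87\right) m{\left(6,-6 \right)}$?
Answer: $190791$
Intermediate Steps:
$P = 43$ ($P = 23 + 20 = 43$)
$m{\left(U,N \right)} = -3 - 2 U + 6 N$ ($m{\left(U,N \right)} = -3 + \left(- 2 U + 6 N\right) = -3 - 2 U + 6 N$)
$P \left(-87\right) m{\left(6,-6 \right)} = 43 \left(-87\right) \left(-3 - 12 + 6 \left(-6\right)\right) = - 3741 \left(-3 - 12 - 36\right) = \left(-3741\right) \left(-51\right) = 190791$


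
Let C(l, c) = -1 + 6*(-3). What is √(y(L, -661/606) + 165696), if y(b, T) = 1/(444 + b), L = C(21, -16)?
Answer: √1197153617/85 ≈ 407.06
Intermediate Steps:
C(l, c) = -19 (C(l, c) = -1 - 18 = -19)
L = -19
√(y(L, -661/606) + 165696) = √(1/(444 - 19) + 165696) = √(1/425 + 165696) = √(70420801/425) = √1197153617/85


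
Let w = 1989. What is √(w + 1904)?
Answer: √3893 ≈ 62.394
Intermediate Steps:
√(w + 1904) = √(1989 + 1904) = √3893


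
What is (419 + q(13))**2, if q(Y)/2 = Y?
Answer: 198025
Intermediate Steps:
q(Y) = 2*Y
(419 + q(13))**2 = (419 + 2*13)**2 = (419 + 26)**2 = 445**2 = 198025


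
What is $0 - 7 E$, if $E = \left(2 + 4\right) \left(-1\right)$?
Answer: $42$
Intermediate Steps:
$E = -6$ ($E = 6 \left(-1\right) = -6$)
$0 - 7 E = 0 - -42 = 0 + 42 = 42$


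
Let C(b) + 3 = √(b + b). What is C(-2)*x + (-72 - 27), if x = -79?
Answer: 138 - 158*I ≈ 138.0 - 158.0*I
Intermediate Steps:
C(b) = -3 + √2*√b (C(b) = -3 + √(b + b) = -3 + √(2*b) = -3 + √2*√b)
C(-2)*x + (-72 - 27) = (-3 + √2*√(-2))*(-79) + (-72 - 27) = (-3 + √2*(I*√2))*(-79) - 99 = (-3 + 2*I)*(-79) - 99 = (237 - 158*I) - 99 = 138 - 158*I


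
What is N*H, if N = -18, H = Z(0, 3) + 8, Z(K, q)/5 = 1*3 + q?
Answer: -684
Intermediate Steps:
Z(K, q) = 15 + 5*q (Z(K, q) = 5*(1*3 + q) = 5*(3 + q) = 15 + 5*q)
H = 38 (H = (15 + 5*3) + 8 = (15 + 15) + 8 = 30 + 8 = 38)
N*H = -18*38 = -684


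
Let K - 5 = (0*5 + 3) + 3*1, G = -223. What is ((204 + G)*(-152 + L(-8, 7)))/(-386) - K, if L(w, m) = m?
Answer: -7001/386 ≈ -18.137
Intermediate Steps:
K = 11 (K = 5 + ((0*5 + 3) + 3*1) = 5 + ((0 + 3) + 3) = 5 + (3 + 3) = 5 + 6 = 11)
((204 + G)*(-152 + L(-8, 7)))/(-386) - K = ((204 - 223)*(-152 + 7))/(-386) - 1*11 = -19*(-145)*(-1/386) - 11 = 2755*(-1/386) - 11 = -2755/386 - 11 = -7001/386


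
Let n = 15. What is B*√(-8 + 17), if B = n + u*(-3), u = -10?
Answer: 135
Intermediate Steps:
B = 45 (B = 15 - 10*(-3) = 15 + 30 = 45)
B*√(-8 + 17) = 45*√(-8 + 17) = 45*√9 = 45*3 = 135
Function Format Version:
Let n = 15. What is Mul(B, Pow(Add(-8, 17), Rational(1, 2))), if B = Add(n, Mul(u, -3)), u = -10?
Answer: 135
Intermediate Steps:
B = 45 (B = Add(15, Mul(-10, -3)) = Add(15, 30) = 45)
Mul(B, Pow(Add(-8, 17), Rational(1, 2))) = Mul(45, Pow(Add(-8, 17), Rational(1, 2))) = Mul(45, Pow(9, Rational(1, 2))) = Mul(45, 3) = 135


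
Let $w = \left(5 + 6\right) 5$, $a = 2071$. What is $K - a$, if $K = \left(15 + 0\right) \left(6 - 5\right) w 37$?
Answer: $28454$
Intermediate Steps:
$w = 55$ ($w = 11 \cdot 5 = 55$)
$K = 30525$ ($K = \left(15 + 0\right) \left(6 - 5\right) 55 \cdot 37 = 15 \cdot 1 \cdot 55 \cdot 37 = 15 \cdot 55 \cdot 37 = 825 \cdot 37 = 30525$)
$K - a = 30525 - 2071 = 28454$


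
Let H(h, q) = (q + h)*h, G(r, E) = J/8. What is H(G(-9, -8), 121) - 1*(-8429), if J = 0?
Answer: 8429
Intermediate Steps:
G(r, E) = 0 (G(r, E) = 0/8 = 0*(⅛) = 0)
H(h, q) = h*(h + q) (H(h, q) = (h + q)*h = h*(h + q))
H(G(-9, -8), 121) - 1*(-8429) = 0*(0 + 121) - 1*(-8429) = 0*121 + 8429 = 0 + 8429 = 8429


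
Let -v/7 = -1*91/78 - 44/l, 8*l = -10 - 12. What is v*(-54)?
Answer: 5607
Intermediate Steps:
l = -11/4 (l = (-10 - 12)/8 = (⅛)*(-22) = -11/4 ≈ -2.7500)
v = -623/6 (v = -7*(-1*91/78 - 44/(-11/4)) = -7*(-91*1/78 - 44*(-4/11)) = -7*(-7/6 + 16) = -7*89/6 = -623/6 ≈ -103.83)
v*(-54) = -623/6*(-54) = 5607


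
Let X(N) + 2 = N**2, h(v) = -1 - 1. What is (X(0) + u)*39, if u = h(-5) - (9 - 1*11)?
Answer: -78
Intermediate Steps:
h(v) = -2
X(N) = -2 + N**2
u = 0 (u = -2 - (9 - 1*11) = -2 - (9 - 11) = -2 - 1*(-2) = -2 + 2 = 0)
(X(0) + u)*39 = ((-2 + 0**2) + 0)*39 = ((-2 + 0) + 0)*39 = (-2 + 0)*39 = -2*39 = -78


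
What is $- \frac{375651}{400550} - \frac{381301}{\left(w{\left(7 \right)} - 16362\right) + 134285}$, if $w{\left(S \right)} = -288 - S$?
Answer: $- \frac{98458595689}{23557947700} \approx -4.1794$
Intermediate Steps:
$- \frac{375651}{400550} - \frac{381301}{\left(w{\left(7 \right)} - 16362\right) + 134285} = - \frac{375651}{400550} - \frac{381301}{\left(\left(-288 - 7\right) - 16362\right) + 134285} = \left(-375651\right) \frac{1}{400550} - \frac{381301}{\left(\left(-288 - 7\right) - 16362\right) + 134285} = - \frac{375651}{400550} - \frac{381301}{\left(-295 - 16362\right) + 134285} = - \frac{375651}{400550} - \frac{381301}{-16657 + 134285} = - \frac{375651}{400550} - \frac{381301}{117628} = - \frac{98458595689}{23557947700}$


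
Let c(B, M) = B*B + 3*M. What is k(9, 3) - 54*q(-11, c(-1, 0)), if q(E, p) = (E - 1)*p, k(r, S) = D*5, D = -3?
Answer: 633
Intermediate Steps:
k(r, S) = -15 (k(r, S) = -3*5 = -15)
c(B, M) = B**2 + 3*M
q(E, p) = p*(-1 + E) (q(E, p) = (-1 + E)*p = p*(-1 + E))
k(9, 3) - 54*q(-11, c(-1, 0)) = -15 - 54*((-1)**2 + 3*0)*(-1 - 11) = -15 - 54*(1 + 0)*(-12) = -15 - 54*(-12) = -15 + 648 = 633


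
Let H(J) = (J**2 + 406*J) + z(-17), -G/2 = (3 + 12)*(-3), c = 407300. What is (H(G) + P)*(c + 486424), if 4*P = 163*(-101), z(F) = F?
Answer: 36202301499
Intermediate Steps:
P = -16463/4 (P = (163*(-101))/4 = (1/4)*(-16463) = -16463/4 ≈ -4115.8)
G = 90 (G = -2*(3 + 12)*(-3) = -30*(-3) = -2*(-45) = 90)
H(J) = -17 + J**2 + 406*J (H(J) = (J**2 + 406*J) - 17 = -17 + J**2 + 406*J)
(H(G) + P)*(c + 486424) = ((-17 + 90**2 + 406*90) - 16463/4)*(407300 + 486424) = ((-17 + 8100 + 36540) - 16463/4)*893724 = (44623 - 16463/4)*893724 = (162029/4)*893724 = 36202301499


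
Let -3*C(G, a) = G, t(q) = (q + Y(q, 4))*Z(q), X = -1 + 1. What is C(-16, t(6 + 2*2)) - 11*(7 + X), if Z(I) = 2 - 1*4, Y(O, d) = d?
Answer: -215/3 ≈ -71.667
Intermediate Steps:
Z(I) = -2 (Z(I) = 2 - 4 = -2)
X = 0
t(q) = -8 - 2*q (t(q) = (q + 4)*(-2) = (4 + q)*(-2) = -8 - 2*q)
C(G, a) = -G/3
C(-16, t(6 + 2*2)) - 11*(7 + X) = -⅓*(-16) - 11*(7 + 0) = 16/3 - 11*7 = 16/3 - 77 = -215/3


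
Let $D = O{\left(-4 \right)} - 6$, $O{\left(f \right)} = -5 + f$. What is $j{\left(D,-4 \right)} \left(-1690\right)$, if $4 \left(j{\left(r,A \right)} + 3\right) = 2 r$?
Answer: $17745$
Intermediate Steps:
$D = -15$ ($D = \left(-5 - 4\right) - 6 = -9 - 6 = -15$)
$j{\left(r,A \right)} = -3 + \frac{r}{2}$ ($j{\left(r,A \right)} = -3 + \frac{2 r}{4} = -3 + \frac{r}{2}$)
$j{\left(D,-4 \right)} \left(-1690\right) = \left(-3 + \frac{1}{2} \left(-15\right)\right) \left(-1690\right) = \left(-3 - \frac{15}{2}\right) \left(-1690\right) = \left(- \frac{21}{2}\right) \left(-1690\right) = 17745$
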